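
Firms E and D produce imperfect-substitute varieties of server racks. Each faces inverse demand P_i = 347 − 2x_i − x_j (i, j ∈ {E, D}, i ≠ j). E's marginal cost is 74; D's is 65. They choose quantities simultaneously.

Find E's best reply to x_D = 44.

57.25

Firm E's profit: π = x_E(347 − 2x_E − x_D) − 74x_E.
∂π/∂x_E = 273 − 4x_E − x_D = 0 ⇒ x_E = 68.25 − 0.25x_D.
At x_D = 44: x_E = 68.25 − 0.25·44 = 57.25.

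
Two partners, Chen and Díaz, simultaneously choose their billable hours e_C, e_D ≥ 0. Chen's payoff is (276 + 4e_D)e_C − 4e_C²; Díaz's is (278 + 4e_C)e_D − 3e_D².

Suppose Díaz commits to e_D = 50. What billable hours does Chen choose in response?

59.5

Expanding Chen's payoff: 276e_C + 4e_De_C − 4e_C².
∂π/∂e_C = 276 + 4e_D − 8e_C = 0, so e_C = 34.5 + 0.5e_D.
At e_D = 50: e_C = 34.5 + 0.5·50 = 59.5.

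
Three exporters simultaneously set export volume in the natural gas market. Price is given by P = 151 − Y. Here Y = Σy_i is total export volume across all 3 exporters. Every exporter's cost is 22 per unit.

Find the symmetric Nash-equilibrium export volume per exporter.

A representative exporter's profit is π_i = y_i(151 − Y) − 22y_i, with Y = y_i + Σ_{j≠i} y_j.
First-order condition: 129 − 2y_i − Σ_{j≠i} y_j = 0.
With identical exporters, set every y_j = y: then 129 − 2y − 2y = 0, i.e. y = 129/4 = 32.25.

32.25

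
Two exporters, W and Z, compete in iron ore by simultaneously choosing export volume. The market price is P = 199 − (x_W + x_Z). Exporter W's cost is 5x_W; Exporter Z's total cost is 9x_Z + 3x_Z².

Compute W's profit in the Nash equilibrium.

8244.64

Exporter W's profit: π = x_W(199 − (x_W + x_Z)) − 5x_W.
∂π/∂x_W = 194 − 2x_W − x_Z = 0, so x_W = 97 − 0.5x_Z.
For Z: ∂π/∂x_Z = 190 − 8x_Z − x_W = 0 ⇒ x_Z = 23.75 − 0.125x_W.
Substituting the second reaction function into the first: x_W = 97 − 0.5(23.75 − 0.125x_W), which gives 0.9375x_W = 85.125 ⇒ x_W = 90.8.
Then x_Z = 23.75 − 0.125·90.8 = 12.4.
Price P = 199 − 103.2 = 95.8.
W's profit: (95.8 − 5)·90.8 = 8244.64.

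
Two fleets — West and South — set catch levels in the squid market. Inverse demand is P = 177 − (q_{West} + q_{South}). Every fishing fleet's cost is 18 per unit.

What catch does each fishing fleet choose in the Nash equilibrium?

Fishing fleet West's profit: π = q_{West}(177 − (q_{West} + q_{South})) − 18q_{West}.
∂π/∂q_{West} = 159 − 2q_{West} − q_{South} = 0, so q_{West} = 79.5 − 0.5q_{South}.
The game is symmetric, so in equilibrium q_{South} = q_{West}: the reaction function gives 1.5q_{West} = 79.5, hence q_{West} = 53.

53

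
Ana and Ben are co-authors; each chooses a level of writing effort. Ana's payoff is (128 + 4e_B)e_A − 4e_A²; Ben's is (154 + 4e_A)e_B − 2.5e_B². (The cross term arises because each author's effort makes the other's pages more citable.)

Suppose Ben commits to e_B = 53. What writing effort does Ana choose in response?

Expanding Ana's payoff: 128e_A + 4e_Be_A − 4e_A².
∂π/∂e_A = 128 + 4e_B − 8e_A = 0, so e_A = 16 + 0.5e_B.
At e_B = 53: e_A = 16 + 0.5·53 = 42.5.

42.5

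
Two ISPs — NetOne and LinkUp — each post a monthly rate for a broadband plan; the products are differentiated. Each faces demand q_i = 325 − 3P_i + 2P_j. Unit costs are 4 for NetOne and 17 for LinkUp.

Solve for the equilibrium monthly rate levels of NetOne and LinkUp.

NetOne's profit: π = (P_{NetOne} − 4)(325 − 3P_{NetOne} + 2P_{LinkUp}).
∂π/∂P_{NetOne} = 337 − 6P_{NetOne} + 2P_{LinkUp} = 0 ⇒ P_{NetOne} = 337/6 + (1/3)P_{LinkUp}.
Similarly P_{LinkUp} = 188/3 + (1/3)P_{NetOne}.
Substituting the second reaction function into the first: P_{NetOne} = 337/6 + (1/3)(188/3 + (1/3)P_{NetOne}), which gives (8/9)P_{NetOne} = 1387/18 ⇒ P_{NetOne} = 86.6875.
Then P_{LinkUp} = 188/3 + (1/3)·86.6875 = 91.5625.

86.6875, 91.5625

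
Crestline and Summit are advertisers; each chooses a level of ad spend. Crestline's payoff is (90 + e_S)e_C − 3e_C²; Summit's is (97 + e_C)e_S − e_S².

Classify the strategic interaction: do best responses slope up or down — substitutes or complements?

Expanding Crestline's payoff: 90e_C + e_Se_C − 3e_C².
∂π/∂e_C = 90 + e_S − 6e_C = 0, so e_C = 15 + (1/6)e_S.
The best-response slope de_C/de_S = 1/6 > 0: the reaction function is upward-sloping, so the choices are strategic complements.

strategic complements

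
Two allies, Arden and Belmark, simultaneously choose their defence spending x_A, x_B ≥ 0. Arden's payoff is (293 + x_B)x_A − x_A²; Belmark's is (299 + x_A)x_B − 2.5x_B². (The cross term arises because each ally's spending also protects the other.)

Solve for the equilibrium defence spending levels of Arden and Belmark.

196, 99

Expanding Arden's payoff: 293x_A + x_Bx_A − x_A².
∂π/∂x_A = 293 + x_B − 2x_A = 0, so x_A = 146.5 + 0.5x_B.
Likewise for Belmark: x_B = 59.8 + 0.2x_A.
Solving the two reaction functions simultaneously: (1 − (0.5)(0.2))x_A = 146.5 + 0.5·59.8, so 0.9x_A = 176.4 and x_A = 196.
Then x_B = 59.8 + 0.2·196 = 99.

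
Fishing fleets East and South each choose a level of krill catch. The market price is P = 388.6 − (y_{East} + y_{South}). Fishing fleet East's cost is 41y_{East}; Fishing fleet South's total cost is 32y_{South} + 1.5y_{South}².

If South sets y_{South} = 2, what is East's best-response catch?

172.8

Fishing fleet East's profit: π = y_{East}(388.6 − (y_{East} + y_{South})) − 41y_{East}.
∂π/∂y_{East} = 347.6 − 2y_{East} − y_{South} = 0, so y_{East} = 173.8 − 0.5y_{South}.
At y_{South} = 2: y_{East} = 173.8 − 0.5·2 = 172.8.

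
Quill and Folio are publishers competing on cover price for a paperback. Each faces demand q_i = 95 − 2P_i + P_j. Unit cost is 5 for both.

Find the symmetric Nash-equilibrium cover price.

35

Quill's profit: π = (P_{Quill} − 5)(95 − 2P_{Quill} + P_{Folio}).
∂π/∂P_{Quill} = 105 − 4P_{Quill} + P_{Folio} = 0 ⇒ P_{Quill} = 26.25 + 0.25P_{Folio}.
Setting P_{Quill} = P_{Folio} in the reaction function: P_{Quill} = 26.25 + 0.25P_{Quill}, so P_{Quill} = 26.25 / 0.75 = 35.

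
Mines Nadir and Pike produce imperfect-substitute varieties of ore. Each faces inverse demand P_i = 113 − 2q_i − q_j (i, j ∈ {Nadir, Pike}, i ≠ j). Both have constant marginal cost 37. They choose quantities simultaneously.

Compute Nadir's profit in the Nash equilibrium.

Mine Nadir's profit: π = q_{Nadir}(113 − 2q_{Nadir} − q_{Pike}) − 37q_{Nadir}.
∂π/∂q_{Nadir} = 76 − 4q_{Nadir} − q_{Pike} = 0 ⇒ q_{Nadir} = 19 − 0.25q_{Pike}.
By symmetry q_{Pike} = q_{Nadir}; substituting into the reaction function, 1.25q_{Nadir} = 19 and q_{Nadir} = 15.2.
P_{Nadir} = 113 − 2·15.2 − 15.2 = 67.4.
Profit = (67.4 − 37)·15.2 = 462.08.

462.08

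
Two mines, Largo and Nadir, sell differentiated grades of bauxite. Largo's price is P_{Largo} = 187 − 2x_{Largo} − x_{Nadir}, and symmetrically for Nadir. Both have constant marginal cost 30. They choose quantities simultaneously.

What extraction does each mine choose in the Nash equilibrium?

Mine Largo's profit: π = x_{Largo}(187 − 2x_{Largo} − x_{Nadir}) − 30x_{Largo}.
∂π/∂x_{Largo} = 157 − 4x_{Largo} − x_{Nadir} = 0 ⇒ x_{Largo} = 39.25 − 0.25x_{Nadir}.
By symmetry x_{Nadir} = x_{Largo}; substituting into the reaction function, 1.25x_{Largo} = 39.25 and x_{Largo} = 31.4.

31.4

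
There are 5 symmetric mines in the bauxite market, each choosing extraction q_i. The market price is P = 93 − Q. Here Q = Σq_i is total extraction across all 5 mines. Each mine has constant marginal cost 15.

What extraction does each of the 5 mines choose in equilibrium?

A representative mine's profit is π_i = q_i(93 − Q) − 15q_i, with Q = q_i + Σ_{j≠i} q_j.
First-order condition: 78 − 2q_i − Σ_{j≠i} q_j = 0.
Imposing symmetry (q_j = q for all j) turns Σ_{j≠i} q_j into 4q, so 78 = 6q and q = 13.

13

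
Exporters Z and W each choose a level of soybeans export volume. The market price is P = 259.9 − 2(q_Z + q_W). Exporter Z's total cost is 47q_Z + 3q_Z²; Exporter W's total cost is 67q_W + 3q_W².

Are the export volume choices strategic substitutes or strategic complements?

Exporter Z's profit: π = q_Z(259.9 − 2(q_Z + q_W)) − 47q_Z − 3q_Z².
∂π/∂q_Z = 212.9 − 10q_Z − 2q_W = 0, so q_Z = 21.29 − 0.2q_W.
The best-response slope dq_Z/dq_W = −0.2 < 0: the reaction function is downward-sloping, so the choices are strategic substitutes.

strategic substitutes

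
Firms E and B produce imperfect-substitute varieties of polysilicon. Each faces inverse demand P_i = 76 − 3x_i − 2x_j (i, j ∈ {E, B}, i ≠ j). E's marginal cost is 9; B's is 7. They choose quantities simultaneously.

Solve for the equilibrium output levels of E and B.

Firm E's profit: π = x_E(76 − 3x_E − 2x_B) − 9x_E.
∂π/∂x_E = 67 − 6x_E − 2x_B = 0 ⇒ x_E = 67/6 − (1/3)x_B.
Similarly x_B = 11.5 − (1/3)x_E.
Substituting the second reaction function into the first: x_E = 67/6 − (1/3)(11.5 − (1/3)x_E), which gives (8/9)x_E = 22/3 ⇒ x_E = 8.25.
Then x_B = 11.5 − (1/3)·8.25 = 8.75.

8.25, 8.75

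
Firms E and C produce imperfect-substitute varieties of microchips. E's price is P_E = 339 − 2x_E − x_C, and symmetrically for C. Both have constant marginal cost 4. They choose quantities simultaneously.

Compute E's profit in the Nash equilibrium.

Firm E's profit: π = x_E(339 − 2x_E − x_C) − 4x_E.
∂π/∂x_E = 335 − 4x_E − x_C = 0 ⇒ x_E = 83.75 − 0.25x_C.
Setting x_E = x_C in the reaction function: x_E = 83.75 − 0.25x_E, so x_E = 83.75 / 1.25 = 67.
P_E = 339 − 2·67 − 67 = 138.
Profit = (138 − 4)·67 = 8978.

8978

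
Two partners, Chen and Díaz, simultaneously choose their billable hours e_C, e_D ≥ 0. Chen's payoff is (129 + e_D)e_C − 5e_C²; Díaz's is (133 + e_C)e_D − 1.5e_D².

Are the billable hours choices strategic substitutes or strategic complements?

strategic complements

Expanding Chen's payoff: 129e_C + e_De_C − 5e_C².
∂π/∂e_C = 129 + e_D − 10e_C = 0, so e_C = 12.9 + 0.1e_D.
The best-response slope de_C/de_D = 0.1 > 0: the reaction function is upward-sloping, so the choices are strategic complements.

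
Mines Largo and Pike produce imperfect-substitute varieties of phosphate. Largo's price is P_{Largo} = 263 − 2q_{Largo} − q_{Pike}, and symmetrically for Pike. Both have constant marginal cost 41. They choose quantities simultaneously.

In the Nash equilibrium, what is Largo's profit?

Mine Largo's profit: π = q_{Largo}(263 − 2q_{Largo} − q_{Pike}) − 41q_{Largo}.
∂π/∂q_{Largo} = 222 − 4q_{Largo} − q_{Pike} = 0 ⇒ q_{Largo} = 55.5 − 0.25q_{Pike}.
Setting q_{Largo} = q_{Pike} in the reaction function: q_{Largo} = 55.5 − 0.25q_{Largo}, so q_{Largo} = 55.5 / 1.25 = 44.4.
P_{Largo} = 263 − 2·44.4 − 44.4 = 129.8.
Profit = (129.8 − 41)·44.4 = 3942.72.

3942.72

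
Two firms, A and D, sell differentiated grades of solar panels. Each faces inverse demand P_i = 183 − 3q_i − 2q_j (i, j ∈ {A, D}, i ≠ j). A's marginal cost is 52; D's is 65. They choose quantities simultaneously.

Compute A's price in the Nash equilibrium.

Firm A's profit: π = q_A(183 − 3q_A − 2q_D) − 52q_A.
∂π/∂q_A = 131 − 6q_A − 2q_D = 0 ⇒ q_A = 131/6 − (1/3)q_D.
Similarly q_D = 59/3 − (1/3)q_A.
Substituting the second reaction function into the first: q_A = 131/6 − (1/3)(59/3 − (1/3)q_A), which gives (8/9)q_A = 275/18 ⇒ q_A = 17.1875.
Then q_D = 59/3 − (1/3)·17.1875 = 13.9375.
P_A = 183 − 3·17.1875 − 2·13.9375 = 103.5625.

103.5625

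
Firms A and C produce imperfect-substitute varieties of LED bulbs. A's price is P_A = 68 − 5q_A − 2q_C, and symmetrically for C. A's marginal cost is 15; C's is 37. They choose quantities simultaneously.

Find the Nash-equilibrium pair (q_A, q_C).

4.875, 2.125

Firm A's profit: π = q_A(68 − 5q_A − 2q_C) − 15q_A.
∂π/∂q_A = 53 − 10q_A − 2q_C = 0 ⇒ q_A = 5.3 − 0.2q_C.
Similarly q_C = 3.1 − 0.2q_A.
Substituting the second reaction function into the first: q_A = 5.3 − 0.2(3.1 − 0.2q_A), which gives 0.96q_A = 4.68 ⇒ q_A = 4.875.
Then q_C = 3.1 − 0.2·4.875 = 2.125.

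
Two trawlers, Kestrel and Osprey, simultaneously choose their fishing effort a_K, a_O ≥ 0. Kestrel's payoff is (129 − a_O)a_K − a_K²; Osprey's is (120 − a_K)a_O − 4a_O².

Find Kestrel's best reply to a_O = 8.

Expanding Kestrel's payoff: 129a_K − a_Oa_K − a_K².
∂π/∂a_K = 129 − a_O − 2a_K = 0, so a_K = 64.5 − 0.5a_O.
At a_O = 8: a_K = 64.5 − 0.5·8 = 60.5.

60.5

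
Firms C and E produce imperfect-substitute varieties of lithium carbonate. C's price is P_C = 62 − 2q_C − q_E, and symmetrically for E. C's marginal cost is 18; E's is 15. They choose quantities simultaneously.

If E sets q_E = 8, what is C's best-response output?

Firm C's profit: π = q_C(62 − 2q_C − q_E) − 18q_C.
∂π/∂q_C = 44 − 4q_C − q_E = 0 ⇒ q_C = 11 − 0.25q_E.
At q_E = 8: q_C = 11 − 0.25·8 = 9.

9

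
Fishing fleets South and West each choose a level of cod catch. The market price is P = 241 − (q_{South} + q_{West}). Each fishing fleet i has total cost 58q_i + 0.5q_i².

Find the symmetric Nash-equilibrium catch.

45.75

Fishing fleet South's profit: π = q_{South}(241 − (q_{South} + q_{West})) − 58q_{South} − 0.5q_{South}².
∂π/∂q_{South} = 183 − 3q_{South} − q_{West} = 0, so q_{South} = 61 − (1/3)q_{West}.
Setting q_{South} = q_{West} in the reaction function: q_{South} = 61 − (1/3)q_{South}, so q_{South} = 61 / (4/3) = 45.75.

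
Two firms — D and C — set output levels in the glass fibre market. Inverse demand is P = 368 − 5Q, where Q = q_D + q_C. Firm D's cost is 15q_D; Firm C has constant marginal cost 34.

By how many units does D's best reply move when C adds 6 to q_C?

-3

Firm D's profit: π = q_D(368 − 5(q_D + q_C)) − 15q_D.
∂π/∂q_D = 353 − 10q_D − 5q_C = 0, so q_D = 35.3 − 0.5q_C.
The reaction-function slope is −0.5, so a 6-unit rise in q_C moves q_D by −0.5 × 6 = −3. D's best response falls — the actions are strategic substitutes.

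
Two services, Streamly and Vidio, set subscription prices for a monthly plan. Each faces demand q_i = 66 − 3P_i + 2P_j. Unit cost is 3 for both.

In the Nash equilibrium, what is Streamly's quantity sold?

47.25

Streamly's profit: π = (P_{Streamly} − 3)(66 − 3P_{Streamly} + 2P_{Vidio}).
∂π/∂P_{Streamly} = 75 − 6P_{Streamly} + 2P_{Vidio} = 0 ⇒ P_{Streamly} = 12.5 + (1/3)P_{Vidio}.
Setting P_{Streamly} = P_{Vidio} in the reaction function: P_{Streamly} = 12.5 + (1/3)P_{Streamly}, so P_{Streamly} = 12.5 / (2/3) = 18.75.
q_{Streamly} = 66 − 3·18.75 + 2·18.75 = 47.25.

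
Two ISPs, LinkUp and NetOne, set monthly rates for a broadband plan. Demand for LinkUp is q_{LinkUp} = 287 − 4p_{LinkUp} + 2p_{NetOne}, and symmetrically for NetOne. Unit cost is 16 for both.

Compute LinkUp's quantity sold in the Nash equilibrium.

LinkUp's profit: π = (p_{LinkUp} − 16)(287 − 4p_{LinkUp} + 2p_{NetOne}).
∂π/∂p_{LinkUp} = 351 − 8p_{LinkUp} + 2p_{NetOne} = 0 ⇒ p_{LinkUp} = 43.875 + 0.25p_{NetOne}.
By symmetry p_{NetOne} = p_{LinkUp}; substituting into the reaction function, 0.75p_{LinkUp} = 43.875 and p_{LinkUp} = 58.5.
q_{LinkUp} = 287 − 4·58.5 + 2·58.5 = 170.

170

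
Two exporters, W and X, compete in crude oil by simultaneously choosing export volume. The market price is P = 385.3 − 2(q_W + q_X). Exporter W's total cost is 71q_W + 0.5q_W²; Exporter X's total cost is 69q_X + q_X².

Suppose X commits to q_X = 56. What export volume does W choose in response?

Exporter W's profit: π = q_W(385.3 − 2(q_W + q_X)) − 71q_W − 0.5q_W².
∂π/∂q_W = 314.3 − 5q_W − 2q_X = 0, so q_W = 62.86 − 0.4q_X.
At q_X = 56: q_W = 62.86 − 0.4·56 = 40.46.

40.46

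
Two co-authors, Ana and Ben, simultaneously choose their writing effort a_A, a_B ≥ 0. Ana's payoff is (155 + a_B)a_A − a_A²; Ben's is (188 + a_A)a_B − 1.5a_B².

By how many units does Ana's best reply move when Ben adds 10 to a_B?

Expanding Ana's payoff: 155a_A + a_Ba_A − a_A².
∂π/∂a_A = 155 + a_B − 2a_A = 0, so a_A = 77.5 + 0.5a_B.
The reaction-function slope is 0.5, so a 10-unit rise in a_B moves a_A by 0.5 × 10 = 5. Ana's best response rises — the actions are strategic complements.

5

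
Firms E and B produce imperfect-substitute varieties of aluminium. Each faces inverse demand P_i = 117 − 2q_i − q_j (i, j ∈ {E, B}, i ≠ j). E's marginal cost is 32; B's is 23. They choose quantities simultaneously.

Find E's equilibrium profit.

537.92

Firm E's profit: π = q_E(117 − 2q_E − q_B) − 32q_E.
∂π/∂q_E = 85 − 4q_E − q_B = 0 ⇒ q_E = 21.25 − 0.25q_B.
Similarly q_B = 23.5 − 0.25q_E.
Solving the two reaction functions simultaneously: (1 − (−0.25)(−0.25))q_E = 21.25 − 0.25·23.5, so 0.9375q_E = 15.375 and q_E = 16.4.
Then q_B = 23.5 − 0.25·16.4 = 19.4.
P_E = 117 − 2·16.4 − 19.4 = 64.8.
Profit = (64.8 − 32)·16.4 = 537.92.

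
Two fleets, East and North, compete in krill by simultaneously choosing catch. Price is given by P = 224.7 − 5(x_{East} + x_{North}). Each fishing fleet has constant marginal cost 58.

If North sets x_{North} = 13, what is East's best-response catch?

10.17

Fishing fleet East's profit: π = x_{East}(224.7 − 5(x_{East} + x_{North})) − 58x_{East}.
∂π/∂x_{East} = 166.7 − 10x_{East} − 5x_{North} = 0, so x_{East} = 16.67 − 0.5x_{North}.
At x_{North} = 13: x_{East} = 16.67 − 0.5·13 = 10.17.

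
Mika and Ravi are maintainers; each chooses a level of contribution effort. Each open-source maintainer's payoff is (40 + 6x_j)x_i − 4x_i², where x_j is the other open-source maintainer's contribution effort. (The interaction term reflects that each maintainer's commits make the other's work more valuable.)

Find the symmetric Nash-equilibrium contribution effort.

Mika's payoff is (40 + 6x_R)x_M − 4x_M².
∂π/∂x_M = 40 + 6x_R − 8x_M = 0, so x_M = 5 + 0.75x_R.
By symmetry x_R = x_M; substituting into the reaction function, 0.25x_M = 5 and x_M = 20.

20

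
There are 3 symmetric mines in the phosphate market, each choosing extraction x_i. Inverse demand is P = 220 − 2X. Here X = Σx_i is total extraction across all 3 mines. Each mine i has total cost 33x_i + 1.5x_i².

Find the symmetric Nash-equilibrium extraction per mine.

A representative mine's profit is π_i = x_i(220 − 2X) − 33x_i − 1.5x_i², with X = x_i + Σ_{j≠i} x_j.
First-order condition: 187 − 7x_i − 2Σ_{j≠i} x_j = 0.
With identical mines, set every x_j = x: then 187 − 7x − 4x = 0, i.e. x = 187/11 = 17.

17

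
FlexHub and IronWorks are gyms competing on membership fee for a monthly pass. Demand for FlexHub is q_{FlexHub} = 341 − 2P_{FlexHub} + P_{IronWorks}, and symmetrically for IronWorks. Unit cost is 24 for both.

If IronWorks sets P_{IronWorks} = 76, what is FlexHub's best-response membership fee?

116.25

FlexHub's profit: π = (P_{FlexHub} − 24)(341 − 2P_{FlexHub} + P_{IronWorks}).
∂π/∂P_{FlexHub} = 389 − 4P_{FlexHub} + P_{IronWorks} = 0 ⇒ P_{FlexHub} = 97.25 + 0.25P_{IronWorks}.
At P_{IronWorks} = 76: P_{FlexHub} = 97.25 + 0.25·76 = 116.25.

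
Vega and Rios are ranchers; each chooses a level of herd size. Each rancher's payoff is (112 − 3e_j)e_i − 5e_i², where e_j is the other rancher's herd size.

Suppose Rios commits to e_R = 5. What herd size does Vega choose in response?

9.7

Vega's payoff is (112 − 3e_R)e_V − 5e_V².
∂π/∂e_V = 112 − 3e_R − 10e_V = 0, so e_V = 11.2 − 0.3e_R.
At e_R = 5: e_V = 11.2 − 0.3·5 = 9.7.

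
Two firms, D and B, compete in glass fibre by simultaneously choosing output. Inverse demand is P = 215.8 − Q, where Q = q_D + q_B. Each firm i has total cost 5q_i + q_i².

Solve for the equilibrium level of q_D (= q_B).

42.16

Firm D's profit: π = q_D(215.8 − (q_D + q_B)) − 5q_D − q_D².
∂π/∂q_D = 210.8 − 4q_D − q_B = 0, so q_D = 52.7 − 0.25q_B.
Setting q_D = q_B in the reaction function: q_D = 52.7 − 0.25q_D, so q_D = 52.7 / 1.25 = 42.16.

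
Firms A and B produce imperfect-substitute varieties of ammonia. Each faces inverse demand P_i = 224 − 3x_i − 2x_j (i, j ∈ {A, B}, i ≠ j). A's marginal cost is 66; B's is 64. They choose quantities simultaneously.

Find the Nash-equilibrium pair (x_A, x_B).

19.625, 20.125

Firm A's profit: π = x_A(224 − 3x_A − 2x_B) − 66x_A.
∂π/∂x_A = 158 − 6x_A − 2x_B = 0 ⇒ x_A = 79/3 − (1/3)x_B.
Similarly x_B = 80/3 − (1/3)x_A.
Plugging x_B into A's best response: x_A = 79/3 − (1/3)(80/3 − (1/3)x_A) ⇒ (8/9)x_A = 157/9, so x_A = 19.625.
Then x_B = 80/3 − (1/3)·19.625 = 20.125.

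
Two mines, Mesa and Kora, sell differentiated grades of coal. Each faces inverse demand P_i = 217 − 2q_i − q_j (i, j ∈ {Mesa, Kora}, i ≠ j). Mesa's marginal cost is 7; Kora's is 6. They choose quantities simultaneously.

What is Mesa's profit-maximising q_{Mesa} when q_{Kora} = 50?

Mine Mesa's profit: π = q_{Mesa}(217 − 2q_{Mesa} − q_{Kora}) − 7q_{Mesa}.
∂π/∂q_{Mesa} = 210 − 4q_{Mesa} − q_{Kora} = 0 ⇒ q_{Mesa} = 52.5 − 0.25q_{Kora}.
At q_{Kora} = 50: q_{Mesa} = 52.5 − 0.25·50 = 40.

40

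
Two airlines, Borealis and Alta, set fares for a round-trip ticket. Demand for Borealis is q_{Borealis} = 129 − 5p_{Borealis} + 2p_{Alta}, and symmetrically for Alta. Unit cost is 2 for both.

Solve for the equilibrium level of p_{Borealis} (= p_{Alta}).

Borealis's profit: π = (p_{Borealis} − 2)(129 − 5p_{Borealis} + 2p_{Alta}).
∂π/∂p_{Borealis} = 139 − 10p_{Borealis} + 2p_{Alta} = 0 ⇒ p_{Borealis} = 13.9 + 0.2p_{Alta}.
The game is symmetric, so in equilibrium p_{Alta} = p_{Borealis}: the reaction function gives 0.8p_{Borealis} = 13.9, hence p_{Borealis} = 17.375.

17.375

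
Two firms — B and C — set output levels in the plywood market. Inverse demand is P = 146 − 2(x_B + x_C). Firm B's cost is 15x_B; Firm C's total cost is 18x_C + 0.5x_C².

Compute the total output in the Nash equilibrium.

Firm B's profit: π = x_B(146 − 2(x_B + x_C)) − 15x_B.
∂π/∂x_B = 131 − 4x_B − 2x_C = 0, so x_B = 32.75 − 0.5x_C.
For C: ∂π/∂x_C = 128 − 5x_C − 2x_B = 0 ⇒ x_C = 25.6 − 0.4x_B.
Solving the two reaction functions simultaneously: (1 − (−0.5)(−0.4))x_B = 32.75 − 0.5·25.6, so 0.8x_B = 19.95 and x_B = 24.9375.
Then x_C = 25.6 − 0.4·24.9375 = 15.625.
Total output: 24.9375 + 15.625 = 40.5625.

40.5625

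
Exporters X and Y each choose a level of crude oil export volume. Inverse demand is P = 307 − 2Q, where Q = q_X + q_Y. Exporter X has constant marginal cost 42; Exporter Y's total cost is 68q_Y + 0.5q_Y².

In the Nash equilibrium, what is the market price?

Exporter X's profit: π = q_X(307 − 2(q_X + q_Y)) − 42q_X.
∂π/∂q_X = 265 − 4q_X − 2q_Y = 0, so q_X = 66.25 − 0.5q_Y.
For Y: ∂π/∂q_Y = 239 − 5q_Y − 2q_X = 0 ⇒ q_Y = 47.8 − 0.4q_X.
Substituting the second reaction function into the first: q_X = 66.25 − 0.5(47.8 − 0.4q_X), which gives 0.8q_X = 42.35 ⇒ q_X = 52.9375.
Then q_Y = 47.8 − 0.4·52.9375 = 26.625.
Equilibrium price: P = 307 − 2·79.5625 = 147.875.

147.875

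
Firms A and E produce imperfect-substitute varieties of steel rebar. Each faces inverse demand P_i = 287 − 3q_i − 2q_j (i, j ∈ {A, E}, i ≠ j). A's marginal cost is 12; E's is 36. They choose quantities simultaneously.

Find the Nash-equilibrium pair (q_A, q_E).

35.875, 29.875

Firm A's profit: π = q_A(287 − 3q_A − 2q_E) − 12q_A.
∂π/∂q_A = 275 − 6q_A − 2q_E = 0 ⇒ q_A = 275/6 − (1/3)q_E.
Similarly q_E = 251/6 − (1/3)q_A.
Substituting the second reaction function into the first: q_A = 275/6 − (1/3)(251/6 − (1/3)q_A), which gives (8/9)q_A = 287/9 ⇒ q_A = 35.875.
Then q_E = 251/6 − (1/3)·35.875 = 29.875.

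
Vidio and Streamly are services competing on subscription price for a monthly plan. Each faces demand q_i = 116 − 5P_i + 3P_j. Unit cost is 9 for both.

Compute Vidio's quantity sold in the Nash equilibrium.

70

Vidio's profit: π = (P_{Vidio} − 9)(116 − 5P_{Vidio} + 3P_{Streamly}).
∂π/∂P_{Vidio} = 161 − 10P_{Vidio} + 3P_{Streamly} = 0 ⇒ P_{Vidio} = 16.1 + 0.3P_{Streamly}.
Setting P_{Vidio} = P_{Streamly} in the reaction function: P_{Vidio} = 16.1 + 0.3P_{Vidio}, so P_{Vidio} = 16.1 / 0.7 = 23.
q_{Vidio} = 116 − 5·23 + 3·23 = 70.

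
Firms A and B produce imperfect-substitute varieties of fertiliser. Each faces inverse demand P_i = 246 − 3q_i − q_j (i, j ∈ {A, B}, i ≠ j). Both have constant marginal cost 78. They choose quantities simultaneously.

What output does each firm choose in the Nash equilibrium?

Firm A's profit: π = q_A(246 − 3q_A − q_B) − 78q_A.
∂π/∂q_A = 168 − 6q_A − q_B = 0 ⇒ q_A = 28 − (1/6)q_B.
By symmetry q_B = q_A; substituting into the reaction function, (7/6)q_A = 28 and q_A = 24.

24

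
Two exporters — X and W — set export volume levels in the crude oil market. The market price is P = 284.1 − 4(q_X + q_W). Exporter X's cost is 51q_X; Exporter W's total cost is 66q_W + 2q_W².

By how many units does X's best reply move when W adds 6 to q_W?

Exporter X's profit: π = q_X(284.1 − 4(q_X + q_W)) − 51q_X.
∂π/∂q_X = 233.1 − 8q_X − 4q_W = 0, so q_X = 29.1375 − 0.5q_W.
The reaction-function slope is −0.5, so a 6-unit rise in q_W moves q_X by −0.5 × 6 = −3. X's best response falls — the actions are strategic substitutes.

-3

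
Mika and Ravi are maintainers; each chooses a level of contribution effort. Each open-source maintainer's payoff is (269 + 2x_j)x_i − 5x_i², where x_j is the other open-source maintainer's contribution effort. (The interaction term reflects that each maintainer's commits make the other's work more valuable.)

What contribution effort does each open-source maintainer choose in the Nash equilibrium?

Mika's payoff is (269 + 2x_R)x_M − 5x_M².
∂π/∂x_M = 269 + 2x_R − 10x_M = 0, so x_M = 26.9 + 0.2x_R.
The game is symmetric, so in equilibrium x_R = x_M: the reaction function gives 0.8x_M = 26.9, hence x_M = 33.625.

33.625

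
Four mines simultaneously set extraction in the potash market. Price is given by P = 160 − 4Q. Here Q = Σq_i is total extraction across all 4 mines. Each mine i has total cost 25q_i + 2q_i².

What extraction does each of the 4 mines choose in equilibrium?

A representative mine's profit is π_i = q_i(160 − 4Q) − 25q_i − 2q_i², with Q = q_i + Σ_{j≠i} q_j.
First-order condition: 135 − 12q_i − 4Σ_{j≠i} q_j = 0.
Imposing symmetry (q_j = q for all j) turns Σ_{j≠i} q_j into 3q, so 135 = 24q and q = 5.625.

5.625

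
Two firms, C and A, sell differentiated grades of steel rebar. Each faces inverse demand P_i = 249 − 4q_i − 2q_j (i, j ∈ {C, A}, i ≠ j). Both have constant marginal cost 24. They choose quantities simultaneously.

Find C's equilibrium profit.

2025

Firm C's profit: π = q_C(249 − 4q_C − 2q_A) − 24q_C.
∂π/∂q_C = 225 − 8q_C − 2q_A = 0 ⇒ q_C = 28.125 − 0.25q_A.
The game is symmetric, so in equilibrium q_A = q_C: the reaction function gives 1.25q_C = 28.125, hence q_C = 22.5.
P_C = 249 − 4·22.5 − 2·22.5 = 114.
Profit = (114 − 24)·22.5 = 2025.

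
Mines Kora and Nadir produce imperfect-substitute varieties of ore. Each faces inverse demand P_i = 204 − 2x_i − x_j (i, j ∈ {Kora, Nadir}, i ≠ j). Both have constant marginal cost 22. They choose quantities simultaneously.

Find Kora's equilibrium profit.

2649.92

Mine Kora's profit: π = x_{Kora}(204 − 2x_{Kora} − x_{Nadir}) − 22x_{Kora}.
∂π/∂x_{Kora} = 182 − 4x_{Kora} − x_{Nadir} = 0 ⇒ x_{Kora} = 45.5 − 0.25x_{Nadir}.
Setting x_{Kora} = x_{Nadir} in the reaction function: x_{Kora} = 45.5 − 0.25x_{Kora}, so x_{Kora} = 45.5 / 1.25 = 36.4.
P_{Kora} = 204 − 2·36.4 − 36.4 = 94.8.
Profit = (94.8 − 22)·36.4 = 2649.92.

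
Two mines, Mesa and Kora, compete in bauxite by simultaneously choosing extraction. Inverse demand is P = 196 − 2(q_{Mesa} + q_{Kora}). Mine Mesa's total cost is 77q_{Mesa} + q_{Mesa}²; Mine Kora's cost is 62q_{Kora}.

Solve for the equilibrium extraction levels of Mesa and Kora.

Mine Mesa's profit: π = q_{Mesa}(196 − 2(q_{Mesa} + q_{Kora})) − 77q_{Mesa} − q_{Mesa}².
∂π/∂q_{Mesa} = 119 − 6q_{Mesa} − 2q_{Kora} = 0, so q_{Mesa} = 119/6 − (1/3)q_{Kora}.
For Kora: ∂π/∂q_{Kora} = 134 − 4q_{Kora} − 2q_{Mesa} = 0 ⇒ q_{Kora} = 33.5 − 0.5q_{Mesa}.
Plugging q_{Kora} into Mesa's best response: q_{Mesa} = 119/6 − (1/3)(33.5 − 0.5q_{Mesa}) ⇒ (5/6)q_{Mesa} = 26/3, so q_{Mesa} = 10.4.
Then q_{Kora} = 33.5 − 0.5·10.4 = 28.3.

10.4, 28.3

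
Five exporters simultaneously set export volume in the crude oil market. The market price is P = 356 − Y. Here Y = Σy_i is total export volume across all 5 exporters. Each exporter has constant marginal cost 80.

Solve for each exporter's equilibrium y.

46

A representative exporter's profit is π_i = y_i(356 − Y) − 80y_i, with Y = y_i + Σ_{j≠i} y_j.
First-order condition: 276 − 2y_i − Σ_{j≠i} y_j = 0.
In a symmetric equilibrium every exporter chooses the same y, so Σ_{j≠i} y_j = 4y. The condition becomes 276 − 6y = 0, giving y = 276/6 = 46.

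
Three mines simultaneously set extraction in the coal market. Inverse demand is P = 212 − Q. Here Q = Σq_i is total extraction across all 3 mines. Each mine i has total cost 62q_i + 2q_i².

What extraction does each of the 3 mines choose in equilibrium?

A representative mine's profit is π_i = q_i(212 − Q) − 62q_i − 2q_i², with Q = q_i + Σ_{j≠i} q_j.
First-order condition: 150 − 6q_i − Σ_{j≠i} q_j = 0.
With identical mines, set every q_j = q: then 150 − 6q − 2q = 0, i.e. q = 150/8 = 18.75.

18.75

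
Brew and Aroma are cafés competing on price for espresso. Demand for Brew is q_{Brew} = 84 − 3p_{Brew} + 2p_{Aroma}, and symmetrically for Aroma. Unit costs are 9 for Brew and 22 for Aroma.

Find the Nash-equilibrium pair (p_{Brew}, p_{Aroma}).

Brew's profit: π = (p_{Brew} − 9)(84 − 3p_{Brew} + 2p_{Aroma}).
∂π/∂p_{Brew} = 111 − 6p_{Brew} + 2p_{Aroma} = 0 ⇒ p_{Brew} = 18.5 + (1/3)p_{Aroma}.
Similarly p_{Aroma} = 25 + (1/3)p_{Brew}.
Substituting the second reaction function into the first: p_{Brew} = 18.5 + (1/3)(25 + (1/3)p_{Brew}), which gives (8/9)p_{Brew} = 161/6 ⇒ p_{Brew} = 30.1875.
Then p_{Aroma} = 25 + (1/3)·30.1875 = 35.0625.

30.1875, 35.0625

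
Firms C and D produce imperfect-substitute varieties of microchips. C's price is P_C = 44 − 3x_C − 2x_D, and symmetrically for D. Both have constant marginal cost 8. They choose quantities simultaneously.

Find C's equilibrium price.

21.5

Firm C's profit: π = x_C(44 − 3x_C − 2x_D) − 8x_C.
∂π/∂x_C = 36 − 6x_C − 2x_D = 0 ⇒ x_C = 6 − (1/3)x_D.
By symmetry x_D = x_C; substituting into the reaction function, (4/3)x_C = 6 and x_C = 4.5.
P_C = 44 − 3·4.5 − 2·4.5 = 21.5.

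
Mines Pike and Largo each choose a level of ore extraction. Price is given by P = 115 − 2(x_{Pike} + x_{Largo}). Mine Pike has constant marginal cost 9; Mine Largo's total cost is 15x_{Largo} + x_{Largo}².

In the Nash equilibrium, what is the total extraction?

31.2

Mine Pike's profit: π = x_{Pike}(115 − 2(x_{Pike} + x_{Largo})) − 9x_{Pike}.
∂π/∂x_{Pike} = 106 − 4x_{Pike} − 2x_{Largo} = 0, so x_{Pike} = 26.5 − 0.5x_{Largo}.
For Largo: ∂π/∂x_{Largo} = 100 − 6x_{Largo} − 2x_{Pike} = 0 ⇒ x_{Largo} = 50/3 − (1/3)x_{Pike}.
Plugging x_{Largo} into Pike's best response: x_{Pike} = 26.5 − 0.5(50/3 − (1/3)x_{Pike}) ⇒ (5/6)x_{Pike} = 109/6, so x_{Pike} = 21.8.
Then x_{Largo} = 50/3 − (1/3)·21.8 = 9.4.
Total extraction: 21.8 + 9.4 = 31.2.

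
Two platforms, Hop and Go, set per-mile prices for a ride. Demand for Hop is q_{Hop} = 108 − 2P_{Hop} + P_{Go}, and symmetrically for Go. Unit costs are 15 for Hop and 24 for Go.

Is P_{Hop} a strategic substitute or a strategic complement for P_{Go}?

strategic complements

Hop's profit: π = (P_{Hop} − 15)(108 − 2P_{Hop} + P_{Go}).
∂π/∂P_{Hop} = 138 − 4P_{Hop} + P_{Go} = 0 ⇒ P_{Hop} = 34.5 + 0.25P_{Go}.
The best-response slope dP_{Hop}/dP_{Go} = 0.25 > 0: the reaction function is upward-sloping, so the choices are strategic complements.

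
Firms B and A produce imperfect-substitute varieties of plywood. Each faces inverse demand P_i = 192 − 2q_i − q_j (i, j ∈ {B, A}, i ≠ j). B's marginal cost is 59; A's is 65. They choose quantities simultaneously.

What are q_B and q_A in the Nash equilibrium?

Firm B's profit: π = q_B(192 − 2q_B − q_A) − 59q_B.
∂π/∂q_B = 133 − 4q_B − q_A = 0 ⇒ q_B = 33.25 − 0.25q_A.
Similarly q_A = 31.75 − 0.25q_B.
Substituting the second reaction function into the first: q_B = 33.25 − 0.25(31.75 − 0.25q_B), which gives 0.9375q_B = 25.3125 ⇒ q_B = 27.
Then q_A = 31.75 − 0.25·27 = 25.

27, 25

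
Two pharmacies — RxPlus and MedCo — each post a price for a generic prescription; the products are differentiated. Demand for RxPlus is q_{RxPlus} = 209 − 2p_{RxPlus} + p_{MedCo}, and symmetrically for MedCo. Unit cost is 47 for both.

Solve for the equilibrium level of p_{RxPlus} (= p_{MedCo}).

RxPlus's profit: π = (p_{RxPlus} − 47)(209 − 2p_{RxPlus} + p_{MedCo}).
∂π/∂p_{RxPlus} = 303 − 4p_{RxPlus} + p_{MedCo} = 0 ⇒ p_{RxPlus} = 75.75 + 0.25p_{MedCo}.
By symmetry p_{MedCo} = p_{RxPlus}; substituting into the reaction function, 0.75p_{RxPlus} = 75.75 and p_{RxPlus} = 101.

101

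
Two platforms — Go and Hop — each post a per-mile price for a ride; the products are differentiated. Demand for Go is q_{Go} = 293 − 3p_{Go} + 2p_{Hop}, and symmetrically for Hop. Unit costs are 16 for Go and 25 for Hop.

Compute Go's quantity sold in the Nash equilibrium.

Go's profit: π = (p_{Go} − 16)(293 − 3p_{Go} + 2p_{Hop}).
∂π/∂p_{Go} = 341 − 6p_{Go} + 2p_{Hop} = 0 ⇒ p_{Go} = 341/6 + (1/3)p_{Hop}.
Similarly p_{Hop} = 184/3 + (1/3)p_{Go}.
Substituting the second reaction function into the first: p_{Go} = 341/6 + (1/3)(184/3 + (1/3)p_{Go}), which gives (8/9)p_{Go} = 1391/18 ⇒ p_{Go} = 86.9375.
Then p_{Hop} = 184/3 + (1/3)·86.9375 = 90.3125.
q_{Go} = 293 − 3·86.9375 + 2·90.3125 = 212.8125.

212.8125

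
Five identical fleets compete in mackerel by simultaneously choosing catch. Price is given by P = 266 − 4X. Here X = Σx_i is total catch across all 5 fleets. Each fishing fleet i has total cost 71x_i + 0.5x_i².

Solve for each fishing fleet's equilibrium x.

A representative fishing fleet's profit is π_i = x_i(266 − 4X) − 71x_i − 0.5x_i², with X = x_i + Σ_{j≠i} x_j.
First-order condition: 195 − 9x_i − 4Σ_{j≠i} x_j = 0.
In a symmetric equilibrium every fishing fleet chooses the same x, so Σ_{j≠i} x_j = 4x. The condition becomes 195 − 25x = 0, giving x = 195/25 = 7.8.

7.8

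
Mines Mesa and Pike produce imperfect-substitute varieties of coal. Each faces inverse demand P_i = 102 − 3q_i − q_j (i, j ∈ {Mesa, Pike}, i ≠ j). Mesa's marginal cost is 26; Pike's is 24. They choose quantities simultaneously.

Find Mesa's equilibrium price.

58.4

Mine Mesa's profit: π = q_{Mesa}(102 − 3q_{Mesa} − q_{Pike}) − 26q_{Mesa}.
∂π/∂q_{Mesa} = 76 − 6q_{Mesa} − q_{Pike} = 0 ⇒ q_{Mesa} = 38/3 − (1/6)q_{Pike}.
Similarly q_{Pike} = 13 − (1/6)q_{Mesa}.
Substituting the second reaction function into the first: q_{Mesa} = 38/3 − (1/6)(13 − (1/6)q_{Mesa}), which gives (35/36)q_{Mesa} = 10.5 ⇒ q_{Mesa} = 10.8.
Then q_{Pike} = 13 − (1/6)·10.8 = 11.2.
P_{Mesa} = 102 − 3·10.8 − 11.2 = 58.4.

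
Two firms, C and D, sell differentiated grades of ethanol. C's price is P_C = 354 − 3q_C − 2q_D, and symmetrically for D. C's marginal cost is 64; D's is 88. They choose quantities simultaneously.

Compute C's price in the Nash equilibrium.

177.25

Firm C's profit: π = q_C(354 − 3q_C − 2q_D) − 64q_C.
∂π/∂q_C = 290 − 6q_C − 2q_D = 0 ⇒ q_C = 145/3 − (1/3)q_D.
Similarly q_D = 133/3 − (1/3)q_C.
Solving the two reaction functions simultaneously: (1 − (−1/3)(−1/3))q_C = 145/3 − (1/3)·(133/3), so (8/9)q_C = 302/9 and q_C = 37.75.
Then q_D = 133/3 − (1/3)·37.75 = 31.75.
P_C = 354 − 3·37.75 − 2·31.75 = 177.25.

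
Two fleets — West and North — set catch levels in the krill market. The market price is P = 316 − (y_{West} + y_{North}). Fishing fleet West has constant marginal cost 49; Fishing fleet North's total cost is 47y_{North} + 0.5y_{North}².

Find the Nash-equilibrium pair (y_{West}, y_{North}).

Fishing fleet West's profit: π = y_{West}(316 − (y_{West} + y_{North})) − 49y_{West}.
∂π/∂y_{West} = 267 − 2y_{West} − y_{North} = 0, so y_{West} = 133.5 − 0.5y_{North}.
For North: ∂π/∂y_{North} = 269 − 3y_{North} − y_{West} = 0 ⇒ y_{North} = 269/3 − (1/3)y_{West}.
Substituting the second reaction function into the first: y_{West} = 133.5 − 0.5(269/3 − (1/3)y_{West}), which gives (5/6)y_{West} = 266/3 ⇒ y_{West} = 106.4.
Then y_{North} = 269/3 − (1/3)·106.4 = 54.2.

106.4, 54.2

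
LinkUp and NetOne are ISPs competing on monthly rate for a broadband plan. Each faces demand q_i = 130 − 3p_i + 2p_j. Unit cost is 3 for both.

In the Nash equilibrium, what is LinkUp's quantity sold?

LinkUp's profit: π = (p_{LinkUp} − 3)(130 − 3p_{LinkUp} + 2p_{NetOne}).
∂π/∂p_{LinkUp} = 139 − 6p_{LinkUp} + 2p_{NetOne} = 0 ⇒ p_{LinkUp} = 139/6 + (1/3)p_{NetOne}.
Setting p_{LinkUp} = p_{NetOne} in the reaction function: p_{LinkUp} = 139/6 + (1/3)p_{LinkUp}, so p_{LinkUp} = (139/6) / (2/3) = 34.75.
q_{LinkUp} = 130 − 3·34.75 + 2·34.75 = 95.25.

95.25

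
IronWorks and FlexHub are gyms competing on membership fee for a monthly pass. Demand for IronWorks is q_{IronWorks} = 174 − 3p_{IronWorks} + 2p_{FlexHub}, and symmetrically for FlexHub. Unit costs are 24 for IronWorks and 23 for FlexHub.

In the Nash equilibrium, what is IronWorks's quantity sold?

111.9375

IronWorks's profit: π = (p_{IronWorks} − 24)(174 − 3p_{IronWorks} + 2p_{FlexHub}).
∂π/∂p_{IronWorks} = 246 − 6p_{IronWorks} + 2p_{FlexHub} = 0 ⇒ p_{IronWorks} = 41 + (1/3)p_{FlexHub}.
Similarly p_{FlexHub} = 40.5 + (1/3)p_{IronWorks}.
Plugging p_{FlexHub} into IronWorks's best response: p_{IronWorks} = 41 + (1/3)(40.5 + (1/3)p_{IronWorks}) ⇒ (8/9)p_{IronWorks} = 54.5, so p_{IronWorks} = 61.3125.
Then p_{FlexHub} = 40.5 + (1/3)·61.3125 = 60.9375.
q_{IronWorks} = 174 − 3·61.3125 + 2·60.9375 = 111.9375.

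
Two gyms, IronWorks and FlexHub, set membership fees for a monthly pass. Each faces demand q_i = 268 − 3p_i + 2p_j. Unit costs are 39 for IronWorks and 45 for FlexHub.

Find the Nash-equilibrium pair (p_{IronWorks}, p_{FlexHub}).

97.375, 99.625

IronWorks's profit: π = (p_{IronWorks} − 39)(268 − 3p_{IronWorks} + 2p_{FlexHub}).
∂π/∂p_{IronWorks} = 385 − 6p_{IronWorks} + 2p_{FlexHub} = 0 ⇒ p_{IronWorks} = 385/6 + (1/3)p_{FlexHub}.
Similarly p_{FlexHub} = 403/6 + (1/3)p_{IronWorks}.
Plugging p_{FlexHub} into IronWorks's best response: p_{IronWorks} = 385/6 + (1/3)(403/6 + (1/3)p_{IronWorks}) ⇒ (8/9)p_{IronWorks} = 779/9, so p_{IronWorks} = 97.375.
Then p_{FlexHub} = 403/6 + (1/3)·97.375 = 99.625.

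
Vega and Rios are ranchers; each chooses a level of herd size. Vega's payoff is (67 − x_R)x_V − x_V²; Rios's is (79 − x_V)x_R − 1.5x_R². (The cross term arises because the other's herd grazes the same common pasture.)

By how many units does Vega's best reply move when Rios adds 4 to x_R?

Expanding Vega's payoff: 67x_V − x_Rx_V − x_V².
∂π/∂x_V = 67 − x_R − 2x_V = 0, so x_V = 33.5 − 0.5x_R.
The reaction-function slope is −0.5, so a 4-unit rise in x_R moves x_V by −0.5 × 4 = −2. Vega's best response falls — the actions are strategic substitutes.

-2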